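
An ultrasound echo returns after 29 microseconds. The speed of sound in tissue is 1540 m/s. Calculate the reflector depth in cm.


depth = c * t / 2
t = 29 us = 2.9000e-05 s
depth = 1540 * 2.9000e-05 / 2
depth = 0.02233 m = 2.233 cm


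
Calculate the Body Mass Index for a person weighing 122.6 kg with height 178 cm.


BMI = weight / height^2
height = 178 cm = 1.78 m
BMI = 122.6 / 1.78^2
BMI = 38.69 kg/m^2


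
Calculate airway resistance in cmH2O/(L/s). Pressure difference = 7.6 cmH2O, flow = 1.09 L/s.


R = dP / flow
R = 7.6 / 1.09
R = 6.972 cmH2O/(L/s)


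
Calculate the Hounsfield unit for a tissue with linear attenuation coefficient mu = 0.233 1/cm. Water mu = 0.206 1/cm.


HU = ((mu_tissue - mu_water) / mu_water) * 1000
HU = ((0.233 - 0.206) / 0.206) * 1000
HU = 131.1


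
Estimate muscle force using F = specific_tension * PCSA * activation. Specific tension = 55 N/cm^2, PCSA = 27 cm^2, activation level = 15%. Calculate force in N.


F = sigma * PCSA * activation
F = 55 * 27 * 0.15
F = 222.8 N


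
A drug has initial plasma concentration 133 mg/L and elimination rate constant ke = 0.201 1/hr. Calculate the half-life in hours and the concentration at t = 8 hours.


t_half = ln(2) / ke = 0.693147 / 0.201 = 3.448 hr
C(t) = C0 * exp(-ke*t) = 133 * exp(-0.201*8)
C(8) = 26.64 mg/L


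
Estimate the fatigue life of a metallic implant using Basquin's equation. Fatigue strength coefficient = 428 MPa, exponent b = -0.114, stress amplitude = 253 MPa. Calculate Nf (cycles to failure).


sigma_a = sigma_f' * (2Nf)^b
2Nf = (sigma_a/sigma_f')^(1/b)
2Nf = (253/428)^(1/-0.114)
2Nf = 100.65504
Nf = 50.33


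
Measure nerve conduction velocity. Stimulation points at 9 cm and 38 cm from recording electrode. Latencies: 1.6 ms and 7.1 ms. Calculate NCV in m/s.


Distance = (38 - 9) / 100 = 0.29 m
dt = (7.1 - 1.6) / 1000 = 0.0055 s
NCV = dist / dt = 52.73 m/s


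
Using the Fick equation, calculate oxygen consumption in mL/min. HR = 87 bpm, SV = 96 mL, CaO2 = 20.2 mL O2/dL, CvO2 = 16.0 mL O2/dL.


CO = HR*SV = 87*96/1000 = 8.352 L/min
a-v O2 diff = 20.2 - 16.0 = 4.2 mL/dL
VO2 = CO * (CaO2-CvO2) * 10 dL/L
VO2 = 8.352 * 4.2 * 10
VO2 = 350.8 mL/min


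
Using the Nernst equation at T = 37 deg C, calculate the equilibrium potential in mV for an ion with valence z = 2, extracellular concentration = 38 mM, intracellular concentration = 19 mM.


E = (RT/(zF)) * ln(C_out/C_in)
T = 37 + 273.15 = 310.15 K
E = (8.314 * 310.15 / (2 * 96485)) * ln(38/19)
E = 9.262 mV


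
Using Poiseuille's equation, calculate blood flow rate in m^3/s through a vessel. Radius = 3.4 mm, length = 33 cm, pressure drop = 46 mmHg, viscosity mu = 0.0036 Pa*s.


Q = pi*r^4*dP / (8*mu*L)
r = 0.0034 m, L = 0.33 m
dP = 46 mmHg = 6132.812 Pa
Q = 2.7091e-04 m^3/s


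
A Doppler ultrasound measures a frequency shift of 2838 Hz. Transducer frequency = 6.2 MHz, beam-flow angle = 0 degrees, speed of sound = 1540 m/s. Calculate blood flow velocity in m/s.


v = fd * c / (2 * f0 * cos(theta))
v = 2838 * 1540 / (2 * 6.2000e+06 * cos(0))
v = 0.3525 m/s


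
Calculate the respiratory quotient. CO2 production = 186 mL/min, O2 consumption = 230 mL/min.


RQ = VCO2 / VO2
RQ = 186 / 230
RQ = 0.8087


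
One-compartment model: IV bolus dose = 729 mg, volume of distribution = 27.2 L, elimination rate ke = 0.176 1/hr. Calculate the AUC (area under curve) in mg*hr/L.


C0 = Dose/Vd = 729/27.2 = 26.8015 mg/L
AUC = C0/ke = 26.8015/0.176
AUC = 152.3 mg*hr/L


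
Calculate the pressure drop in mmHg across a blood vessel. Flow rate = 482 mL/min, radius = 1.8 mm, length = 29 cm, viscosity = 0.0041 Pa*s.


dP = 8*mu*L*Q / (pi*r^4)
Q = 482 mL/min = 8.03333e-06 m^3/s
dP = 2317.01 Pa = 2317.01 / 133.322 mmHg = 17.38 mmHg


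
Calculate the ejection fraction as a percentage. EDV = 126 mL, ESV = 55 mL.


SV = EDV - ESV = 126 - 55 = 71 mL
EF = SV/EDV * 100 = 71/126 * 100
EF = 56.35%


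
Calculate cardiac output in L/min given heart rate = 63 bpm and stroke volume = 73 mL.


CO = HR * SV
CO = 63 * 73 / 1000
CO = 4.599 L/min


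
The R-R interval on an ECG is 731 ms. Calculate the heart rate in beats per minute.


HR = 60 / RR_interval(s)
RR = 731 ms = 0.731 s
HR = 60 / 0.731 = 82.08 bpm


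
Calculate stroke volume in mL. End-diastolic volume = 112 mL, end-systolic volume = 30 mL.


SV = EDV - ESV
SV = 112 - 30
SV = 82 mL


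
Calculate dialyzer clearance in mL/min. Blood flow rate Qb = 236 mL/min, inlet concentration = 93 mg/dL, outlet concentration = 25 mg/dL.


K = Qb * (Cb_in - Cb_out) / Cb_in
K = 236 * (93 - 25) / 93
K = 172.6 mL/min


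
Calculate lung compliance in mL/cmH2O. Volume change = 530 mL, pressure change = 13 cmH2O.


C = dV / dP
C = 530 / 13
C = 40.77 mL/cmH2O


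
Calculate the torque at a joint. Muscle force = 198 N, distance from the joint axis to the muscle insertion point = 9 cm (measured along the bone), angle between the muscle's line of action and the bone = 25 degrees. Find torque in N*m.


Torque = F * d * sin(theta)   (moment arm = d*sin(theta))
d = 9 cm = 0.09 m
Torque = 198 * 0.09 * sin(25)
Torque = 7.531 N*m


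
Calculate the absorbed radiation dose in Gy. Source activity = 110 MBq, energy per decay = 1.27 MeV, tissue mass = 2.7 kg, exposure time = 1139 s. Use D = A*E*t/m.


A = 110 MBq = 1.1000e+08 Bq
E = 1.27 MeV = 2.03454e-13 J
D = A*E*t/m = 1.1000e+08*2.03454e-13*1139/2.7
D = 0.009441 Gy


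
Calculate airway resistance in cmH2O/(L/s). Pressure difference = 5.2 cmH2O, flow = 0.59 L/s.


R = dP / flow
R = 5.2 / 0.59
R = 8.814 cmH2O/(L/s)


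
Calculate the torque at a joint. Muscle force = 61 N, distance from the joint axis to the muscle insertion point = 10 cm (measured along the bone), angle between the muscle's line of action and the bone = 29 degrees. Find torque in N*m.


Torque = F * d * sin(theta)   (moment arm = d*sin(theta))
d = 10 cm = 0.1 m
Torque = 61 * 0.1 * sin(29)
Torque = 2.957 N*m


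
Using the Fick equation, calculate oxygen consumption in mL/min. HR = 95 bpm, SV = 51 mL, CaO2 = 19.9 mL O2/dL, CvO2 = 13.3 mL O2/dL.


CO = HR*SV = 95*51/1000 = 4.845 L/min
a-v O2 diff = 19.9 - 13.3 = 6.6 mL/dL
VO2 = CO * (CaO2-CvO2) * 10 dL/L
VO2 = 4.845 * 6.6 * 10
VO2 = 319.8 mL/min


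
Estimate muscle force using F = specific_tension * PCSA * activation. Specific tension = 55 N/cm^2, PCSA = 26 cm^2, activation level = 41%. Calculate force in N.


F = sigma * PCSA * activation
F = 55 * 26 * 0.41
F = 586.3 N


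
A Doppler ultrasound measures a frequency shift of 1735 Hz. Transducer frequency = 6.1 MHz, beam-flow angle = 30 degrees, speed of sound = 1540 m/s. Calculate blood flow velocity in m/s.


v = fd * c / (2 * f0 * cos(theta))
v = 1735 * 1540 / (2 * 6.1000e+06 * cos(30))
v = 0.2529 m/s


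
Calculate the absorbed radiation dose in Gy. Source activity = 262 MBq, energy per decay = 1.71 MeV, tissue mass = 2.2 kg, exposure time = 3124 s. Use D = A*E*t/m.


A = 262 MBq = 2.6200e+08 Bq
E = 1.71 MeV = 2.73942e-13 J
D = A*E*t/m = 2.6200e+08*2.73942e-13*3124/2.2
D = 0.1019 Gy


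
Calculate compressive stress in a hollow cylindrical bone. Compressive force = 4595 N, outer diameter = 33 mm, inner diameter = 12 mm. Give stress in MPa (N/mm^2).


A = pi*(r_o^2 - r_i^2)
r_o = 16.5 mm, r_i = 6 mm
A = 742.201 mm^2
sigma = F/A = 4595 / 742.201
sigma = 6.191 MPa


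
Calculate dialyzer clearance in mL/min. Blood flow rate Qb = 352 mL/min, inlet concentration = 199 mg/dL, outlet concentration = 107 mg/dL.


K = Qb * (Cb_in - Cb_out) / Cb_in
K = 352 * (199 - 107) / 199
K = 162.7 mL/min


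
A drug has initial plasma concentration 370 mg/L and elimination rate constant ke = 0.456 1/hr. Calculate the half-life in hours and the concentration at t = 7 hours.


t_half = ln(2) / ke = 0.693147 / 0.456 = 1.52 hr
C(t) = C0 * exp(-ke*t) = 370 * exp(-0.456*7)
C(7) = 15.2 mg/L


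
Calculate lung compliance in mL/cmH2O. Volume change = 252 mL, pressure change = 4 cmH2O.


C = dV / dP
C = 252 / 4
C = 63 mL/cmH2O


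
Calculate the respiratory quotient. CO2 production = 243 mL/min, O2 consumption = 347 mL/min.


RQ = VCO2 / VO2
RQ = 243 / 347
RQ = 0.7003


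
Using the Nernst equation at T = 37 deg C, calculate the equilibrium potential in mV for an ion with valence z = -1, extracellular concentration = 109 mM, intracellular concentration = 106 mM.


E = (RT/(zF)) * ln(C_out/C_in)
T = 37 + 273.15 = 310.15 K
E = (8.314 * 310.15 / (-1 * 96485)) * ln(109/106)
E = -0.7459 mV


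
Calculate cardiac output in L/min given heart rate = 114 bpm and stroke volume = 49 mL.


CO = HR * SV
CO = 114 * 49 / 1000
CO = 5.586 L/min


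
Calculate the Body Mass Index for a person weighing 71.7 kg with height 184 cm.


BMI = weight / height^2
height = 184 cm = 1.84 m
BMI = 71.7 / 1.84^2
BMI = 21.18 kg/m^2


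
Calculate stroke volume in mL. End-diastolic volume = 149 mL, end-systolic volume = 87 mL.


SV = EDV - ESV
SV = 149 - 87
SV = 62 mL


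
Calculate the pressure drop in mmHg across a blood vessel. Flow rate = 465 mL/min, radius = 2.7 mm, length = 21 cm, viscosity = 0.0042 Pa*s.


dP = 8*mu*L*Q / (pi*r^4)
Q = 465 mL/min = 7.75e-06 m^3/s
dP = 327.533 Pa = 327.533 / 133.322 mmHg = 2.457 mmHg


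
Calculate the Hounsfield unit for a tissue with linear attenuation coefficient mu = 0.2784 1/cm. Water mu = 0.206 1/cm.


HU = ((mu_tissue - mu_water) / mu_water) * 1000
HU = ((0.2784 - 0.206) / 0.206) * 1000
HU = 351.5


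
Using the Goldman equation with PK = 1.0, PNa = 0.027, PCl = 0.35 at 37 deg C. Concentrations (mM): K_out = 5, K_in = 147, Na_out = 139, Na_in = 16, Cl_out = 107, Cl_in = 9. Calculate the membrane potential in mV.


Vm = (RT/F)*ln((PK*Ko + PNa*Nao + PCl*Cli)/(PK*Ki + PNa*Nai + PCl*Clo))
Numer = 11.903, Denom = 184.882
Vm = -73.31 mV


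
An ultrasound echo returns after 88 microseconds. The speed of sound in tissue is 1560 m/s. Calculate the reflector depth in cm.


depth = c * t / 2
t = 88 us = 8.8000e-05 s
depth = 1560 * 8.8000e-05 / 2
depth = 0.06864 m = 6.864 cm


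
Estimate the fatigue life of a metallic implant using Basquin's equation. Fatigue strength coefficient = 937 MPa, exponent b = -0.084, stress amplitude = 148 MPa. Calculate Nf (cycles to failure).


sigma_a = sigma_f' * (2Nf)^b
2Nf = (sigma_a/sigma_f')^(1/b)
2Nf = (148/937)^(1/-0.084)
2Nf = 3.4785903e+09
Nf = 1.7393e+09


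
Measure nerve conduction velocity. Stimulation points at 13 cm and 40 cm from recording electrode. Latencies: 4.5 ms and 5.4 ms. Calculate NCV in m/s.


Distance = (40 - 13) / 100 = 0.27 m
dt = (5.4 - 4.5) / 1000 = 9.0000e-04 s
NCV = dist / dt = 300 m/s


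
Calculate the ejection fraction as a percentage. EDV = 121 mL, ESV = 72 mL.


SV = EDV - ESV = 121 - 72 = 49 mL
EF = SV/EDV * 100 = 49/121 * 100
EF = 40.5%


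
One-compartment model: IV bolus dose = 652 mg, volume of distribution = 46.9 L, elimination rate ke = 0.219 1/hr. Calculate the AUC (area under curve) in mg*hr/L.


C0 = Dose/Vd = 652/46.9 = 13.9019 mg/L
AUC = C0/ke = 13.9019/0.219
AUC = 63.48 mg*hr/L


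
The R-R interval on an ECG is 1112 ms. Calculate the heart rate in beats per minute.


HR = 60 / RR_interval(s)
RR = 1112 ms = 1.112 s
HR = 60 / 1.112 = 53.96 bpm


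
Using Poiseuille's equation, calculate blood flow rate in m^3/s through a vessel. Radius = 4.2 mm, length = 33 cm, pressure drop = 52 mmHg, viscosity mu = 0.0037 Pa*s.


Q = pi*r^4*dP / (8*mu*L)
r = 0.0042 m, L = 0.33 m
dP = 52 mmHg = 6932.744 Pa
Q = 6.9382e-04 m^3/s


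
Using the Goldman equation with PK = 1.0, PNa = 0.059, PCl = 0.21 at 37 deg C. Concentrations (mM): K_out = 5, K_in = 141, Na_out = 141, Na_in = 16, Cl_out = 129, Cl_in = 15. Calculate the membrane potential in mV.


Vm = (RT/F)*ln((PK*Ko + PNa*Nao + PCl*Cli)/(PK*Ki + PNa*Nai + PCl*Clo))
Numer = 16.469, Denom = 169.034
Vm = -62.23 mV


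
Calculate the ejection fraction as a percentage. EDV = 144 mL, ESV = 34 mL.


SV = EDV - ESV = 144 - 34 = 110 mL
EF = SV/EDV * 100 = 110/144 * 100
EF = 76.39%


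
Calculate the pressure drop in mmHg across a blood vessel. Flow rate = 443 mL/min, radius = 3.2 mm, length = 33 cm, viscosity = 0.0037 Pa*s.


dP = 8*mu*L*Q / (pi*r^4)
Q = 443 mL/min = 7.38333e-06 m^3/s
dP = 218.931 Pa = 218.931 / 133.322 mmHg = 1.642 mmHg


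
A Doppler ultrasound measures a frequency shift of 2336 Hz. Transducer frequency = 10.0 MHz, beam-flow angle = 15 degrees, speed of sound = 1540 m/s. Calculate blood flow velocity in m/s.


v = fd * c / (2 * f0 * cos(theta))
v = 2336 * 1540 / (2 * 1.0000e+07 * cos(15))
v = 0.1862 m/s


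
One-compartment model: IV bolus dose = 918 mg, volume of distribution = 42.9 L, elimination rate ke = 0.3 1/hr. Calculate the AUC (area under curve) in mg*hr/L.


C0 = Dose/Vd = 918/42.9 = 21.3986 mg/L
AUC = C0/ke = 21.3986/0.3
AUC = 71.33 mg*hr/L


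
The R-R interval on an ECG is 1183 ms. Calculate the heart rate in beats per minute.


HR = 60 / RR_interval(s)
RR = 1183 ms = 1.183 s
HR = 60 / 1.183 = 50.72 bpm


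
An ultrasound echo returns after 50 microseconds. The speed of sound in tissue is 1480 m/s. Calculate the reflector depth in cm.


depth = c * t / 2
t = 50 us = 5.0000e-05 s
depth = 1480 * 5.0000e-05 / 2
depth = 0.037 m = 3.7 cm


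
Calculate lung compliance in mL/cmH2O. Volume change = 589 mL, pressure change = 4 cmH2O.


C = dV / dP
C = 589 / 4
C = 147.2 mL/cmH2O


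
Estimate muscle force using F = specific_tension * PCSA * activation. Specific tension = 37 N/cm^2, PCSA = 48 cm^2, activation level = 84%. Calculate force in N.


F = sigma * PCSA * activation
F = 37 * 48 * 0.84
F = 1492 N


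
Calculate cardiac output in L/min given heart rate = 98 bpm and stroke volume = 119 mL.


CO = HR * SV
CO = 98 * 119 / 1000
CO = 11.66 L/min


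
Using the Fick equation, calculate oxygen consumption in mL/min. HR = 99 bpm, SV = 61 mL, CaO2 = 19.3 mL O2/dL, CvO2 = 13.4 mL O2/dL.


CO = HR*SV = 99*61/1000 = 6.039 L/min
a-v O2 diff = 19.3 - 13.4 = 5.9 mL/dL
VO2 = CO * (CaO2-CvO2) * 10 dL/L
VO2 = 6.039 * 5.9 * 10
VO2 = 356.3 mL/min


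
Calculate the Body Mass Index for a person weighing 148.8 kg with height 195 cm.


BMI = weight / height^2
height = 195 cm = 1.95 m
BMI = 148.8 / 1.95^2
BMI = 39.13 kg/m^2


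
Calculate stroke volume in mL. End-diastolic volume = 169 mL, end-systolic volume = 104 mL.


SV = EDV - ESV
SV = 169 - 104
SV = 65 mL


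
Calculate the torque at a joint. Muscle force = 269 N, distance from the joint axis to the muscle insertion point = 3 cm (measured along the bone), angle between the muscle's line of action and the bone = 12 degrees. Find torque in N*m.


Torque = F * d * sin(theta)   (moment arm = d*sin(theta))
d = 3 cm = 0.03 m
Torque = 269 * 0.03 * sin(12)
Torque = 1.678 N*m


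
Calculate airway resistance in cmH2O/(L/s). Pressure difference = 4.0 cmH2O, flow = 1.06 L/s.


R = dP / flow
R = 4.0 / 1.06
R = 3.774 cmH2O/(L/s)


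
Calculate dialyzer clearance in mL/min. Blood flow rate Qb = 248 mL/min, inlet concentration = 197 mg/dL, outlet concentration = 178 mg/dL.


K = Qb * (Cb_in - Cb_out) / Cb_in
K = 248 * (197 - 178) / 197
K = 23.92 mL/min


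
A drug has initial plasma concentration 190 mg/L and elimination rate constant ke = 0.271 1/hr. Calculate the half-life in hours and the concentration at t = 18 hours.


t_half = ln(2) / ke = 0.693147 / 0.271 = 2.558 hr
C(t) = C0 * exp(-ke*t) = 190 * exp(-0.271*18)
C(18) = 1.446 mg/L


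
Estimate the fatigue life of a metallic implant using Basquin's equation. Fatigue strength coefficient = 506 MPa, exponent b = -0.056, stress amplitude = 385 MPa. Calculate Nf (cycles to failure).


sigma_a = sigma_f' * (2Nf)^b
2Nf = (sigma_a/sigma_f')^(1/b)
2Nf = (385/506)^(1/-0.056)
2Nf = 131.66201
Nf = 65.83


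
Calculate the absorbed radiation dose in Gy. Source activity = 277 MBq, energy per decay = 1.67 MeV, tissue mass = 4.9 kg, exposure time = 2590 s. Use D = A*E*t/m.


A = 277 MBq = 2.7700e+08 Bq
E = 1.67 MeV = 2.67534e-13 J
D = A*E*t/m = 2.7700e+08*2.67534e-13*2590/4.9
D = 0.03917 Gy


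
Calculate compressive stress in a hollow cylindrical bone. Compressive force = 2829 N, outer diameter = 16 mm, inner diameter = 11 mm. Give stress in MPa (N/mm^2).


A = pi*(r_o^2 - r_i^2)
r_o = 8 mm, r_i = 5.5 mm
A = 106.029 mm^2
sigma = F/A = 2829 / 106.029
sigma = 26.68 MPa


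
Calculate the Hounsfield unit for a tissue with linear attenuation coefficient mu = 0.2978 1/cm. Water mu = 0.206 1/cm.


HU = ((mu_tissue - mu_water) / mu_water) * 1000
HU = ((0.2978 - 0.206) / 0.206) * 1000
HU = 445.6


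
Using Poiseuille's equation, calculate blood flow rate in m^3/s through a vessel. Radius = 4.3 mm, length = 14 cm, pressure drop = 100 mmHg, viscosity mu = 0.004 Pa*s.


Q = pi*r^4*dP / (8*mu*L)
r = 0.0043 m, L = 0.14 m
dP = 100 mmHg = 13332.2 Pa
Q = 0.003196 m^3/s


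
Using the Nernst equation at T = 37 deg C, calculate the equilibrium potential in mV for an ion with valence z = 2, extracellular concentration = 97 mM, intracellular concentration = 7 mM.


E = (RT/(zF)) * ln(C_out/C_in)
T = 37 + 273.15 = 310.15 K
E = (8.314 * 310.15 / (2 * 96485)) * ln(97/7)
E = 35.13 mV


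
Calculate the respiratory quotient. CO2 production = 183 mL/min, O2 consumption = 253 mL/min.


RQ = VCO2 / VO2
RQ = 183 / 253
RQ = 0.7233


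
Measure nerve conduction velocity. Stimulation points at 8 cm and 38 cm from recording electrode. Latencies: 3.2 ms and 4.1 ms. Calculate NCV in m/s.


Distance = (38 - 8) / 100 = 0.3 m
dt = (4.1 - 3.2) / 1000 = 9.0000e-04 s
NCV = dist / dt = 333.3 m/s


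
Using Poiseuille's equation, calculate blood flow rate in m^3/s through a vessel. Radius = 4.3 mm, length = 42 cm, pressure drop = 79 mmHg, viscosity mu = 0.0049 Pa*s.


Q = pi*r^4*dP / (8*mu*L)
r = 0.0043 m, L = 0.42 m
dP = 79 mmHg = 10532.438 Pa
Q = 6.8710e-04 m^3/s


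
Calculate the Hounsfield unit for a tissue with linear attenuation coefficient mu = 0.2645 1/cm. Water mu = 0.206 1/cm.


HU = ((mu_tissue - mu_water) / mu_water) * 1000
HU = ((0.2645 - 0.206) / 0.206) * 1000
HU = 284


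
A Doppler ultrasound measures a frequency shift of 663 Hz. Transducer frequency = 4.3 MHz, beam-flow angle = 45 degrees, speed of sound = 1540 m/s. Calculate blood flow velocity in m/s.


v = fd * c / (2 * f0 * cos(theta))
v = 663 * 1540 / (2 * 4.3000e+06 * cos(45))
v = 0.1679 m/s


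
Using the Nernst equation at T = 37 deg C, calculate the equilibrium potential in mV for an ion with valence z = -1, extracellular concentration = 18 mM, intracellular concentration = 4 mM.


E = (RT/(zF)) * ln(C_out/C_in)
T = 37 + 273.15 = 310.15 K
E = (8.314 * 310.15 / (-1 * 96485)) * ln(18/4)
E = -40.2 mV


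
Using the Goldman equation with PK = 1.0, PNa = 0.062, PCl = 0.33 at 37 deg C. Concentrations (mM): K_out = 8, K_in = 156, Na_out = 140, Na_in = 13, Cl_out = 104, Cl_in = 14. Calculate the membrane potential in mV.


Vm = (RT/F)*ln((PK*Ko + PNa*Nao + PCl*Cli)/(PK*Ki + PNa*Nai + PCl*Clo))
Numer = 21.3, Denom = 191.126
Vm = -58.64 mV


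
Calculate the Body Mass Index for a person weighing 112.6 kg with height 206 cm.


BMI = weight / height^2
height = 206 cm = 2.06 m
BMI = 112.6 / 2.06^2
BMI = 26.53 kg/m^2


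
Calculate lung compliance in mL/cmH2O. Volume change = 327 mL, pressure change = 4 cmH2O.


C = dV / dP
C = 327 / 4
C = 81.75 mL/cmH2O


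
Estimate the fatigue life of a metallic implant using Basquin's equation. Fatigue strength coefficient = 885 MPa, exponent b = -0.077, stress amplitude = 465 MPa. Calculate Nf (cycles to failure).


sigma_a = sigma_f' * (2Nf)^b
2Nf = (sigma_a/sigma_f')^(1/b)
2Nf = (465/885)^(1/-0.077)
2Nf = 4263.2852
Nf = 2132


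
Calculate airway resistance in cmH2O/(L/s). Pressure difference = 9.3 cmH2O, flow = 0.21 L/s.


R = dP / flow
R = 9.3 / 0.21
R = 44.29 cmH2O/(L/s)


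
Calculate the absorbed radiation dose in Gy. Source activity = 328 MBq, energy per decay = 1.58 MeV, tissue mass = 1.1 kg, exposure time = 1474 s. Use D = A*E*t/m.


A = 328 MBq = 3.2800e+08 Bq
E = 1.58 MeV = 2.53116e-13 J
D = A*E*t/m = 3.2800e+08*2.53116e-13*1474/1.1
D = 0.1112 Gy


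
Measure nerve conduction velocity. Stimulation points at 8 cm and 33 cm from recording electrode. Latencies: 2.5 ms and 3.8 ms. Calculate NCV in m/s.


Distance = (33 - 8) / 100 = 0.25 m
dt = (3.8 - 2.5) / 1000 = 0.0013 s
NCV = dist / dt = 192.3 m/s


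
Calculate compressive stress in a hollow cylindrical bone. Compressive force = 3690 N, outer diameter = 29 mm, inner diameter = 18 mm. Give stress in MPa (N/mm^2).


A = pi*(r_o^2 - r_i^2)
r_o = 14.5 mm, r_i = 9 mm
A = 406.051 mm^2
sigma = F/A = 3690 / 406.051
sigma = 9.088 MPa


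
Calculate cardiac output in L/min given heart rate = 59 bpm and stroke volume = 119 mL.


CO = HR * SV
CO = 59 * 119 / 1000
CO = 7.021 L/min


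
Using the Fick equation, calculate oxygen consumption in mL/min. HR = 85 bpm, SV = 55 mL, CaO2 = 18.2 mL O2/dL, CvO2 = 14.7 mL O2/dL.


CO = HR*SV = 85*55/1000 = 4.675 L/min
a-v O2 diff = 18.2 - 14.7 = 3.5 mL/dL
VO2 = CO * (CaO2-CvO2) * 10 dL/L
VO2 = 4.675 * 3.5 * 10
VO2 = 163.6 mL/min


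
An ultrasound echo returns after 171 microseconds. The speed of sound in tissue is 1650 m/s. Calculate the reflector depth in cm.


depth = c * t / 2
t = 171 us = 1.7100e-04 s
depth = 1650 * 1.7100e-04 / 2
depth = 0.141075 m = 14.1075 cm


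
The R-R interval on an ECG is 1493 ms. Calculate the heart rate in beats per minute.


HR = 60 / RR_interval(s)
RR = 1493 ms = 1.493 s
HR = 60 / 1.493 = 40.19 bpm


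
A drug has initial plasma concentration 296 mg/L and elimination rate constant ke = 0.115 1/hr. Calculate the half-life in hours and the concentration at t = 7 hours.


t_half = ln(2) / ke = 0.693147 / 0.115 = 6.027 hr
C(t) = C0 * exp(-ke*t) = 296 * exp(-0.115*7)
C(7) = 132.3 mg/L


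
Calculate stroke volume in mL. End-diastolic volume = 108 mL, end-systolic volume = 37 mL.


SV = EDV - ESV
SV = 108 - 37
SV = 71 mL


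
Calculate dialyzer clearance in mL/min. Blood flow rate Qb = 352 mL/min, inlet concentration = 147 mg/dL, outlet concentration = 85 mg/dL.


K = Qb * (Cb_in - Cb_out) / Cb_in
K = 352 * (147 - 85) / 147
K = 148.5 mL/min


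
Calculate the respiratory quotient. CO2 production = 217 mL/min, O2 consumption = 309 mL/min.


RQ = VCO2 / VO2
RQ = 217 / 309
RQ = 0.7023


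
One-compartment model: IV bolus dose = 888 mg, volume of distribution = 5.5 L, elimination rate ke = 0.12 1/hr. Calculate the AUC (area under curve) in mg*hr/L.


C0 = Dose/Vd = 888/5.5 = 161.455 mg/L
AUC = C0/ke = 161.455/0.12
AUC = 1345 mg*hr/L


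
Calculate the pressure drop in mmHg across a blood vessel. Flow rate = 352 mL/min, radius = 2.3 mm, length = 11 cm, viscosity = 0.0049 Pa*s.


dP = 8*mu*L*Q / (pi*r^4)
Q = 352 mL/min = 5.86667e-06 m^3/s
dP = 287.746 Pa = 287.746 / 133.322 mmHg = 2.158 mmHg


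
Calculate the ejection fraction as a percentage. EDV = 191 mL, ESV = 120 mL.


SV = EDV - ESV = 191 - 120 = 71 mL
EF = SV/EDV * 100 = 71/191 * 100
EF = 37.17%


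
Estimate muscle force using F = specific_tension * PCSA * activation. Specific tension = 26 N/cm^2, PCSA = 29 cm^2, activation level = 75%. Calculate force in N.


F = sigma * PCSA * activation
F = 26 * 29 * 0.75
F = 565.5 N


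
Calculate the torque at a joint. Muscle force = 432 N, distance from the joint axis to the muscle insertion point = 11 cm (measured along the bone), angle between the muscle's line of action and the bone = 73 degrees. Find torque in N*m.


Torque = F * d * sin(theta)   (moment arm = d*sin(theta))
d = 11 cm = 0.11 m
Torque = 432 * 0.11 * sin(73)
Torque = 45.44 N*m


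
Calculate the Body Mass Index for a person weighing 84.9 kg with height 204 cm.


BMI = weight / height^2
height = 204 cm = 2.04 m
BMI = 84.9 / 2.04^2
BMI = 20.4 kg/m^2


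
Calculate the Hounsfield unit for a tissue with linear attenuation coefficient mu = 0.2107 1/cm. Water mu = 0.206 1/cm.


HU = ((mu_tissue - mu_water) / mu_water) * 1000
HU = ((0.2107 - 0.206) / 0.206) * 1000
HU = 22.82


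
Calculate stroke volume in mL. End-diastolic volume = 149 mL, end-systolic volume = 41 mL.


SV = EDV - ESV
SV = 149 - 41
SV = 108 mL


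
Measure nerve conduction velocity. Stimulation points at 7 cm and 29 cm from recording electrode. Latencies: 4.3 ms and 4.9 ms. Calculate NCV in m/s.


Distance = (29 - 7) / 100 = 0.22 m
dt = (4.9 - 4.3) / 1000 = 6.0000e-04 s
NCV = dist / dt = 366.7 m/s


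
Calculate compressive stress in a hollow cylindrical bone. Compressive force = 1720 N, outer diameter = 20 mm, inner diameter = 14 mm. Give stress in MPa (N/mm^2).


A = pi*(r_o^2 - r_i^2)
r_o = 10 mm, r_i = 7 mm
A = 160.221 mm^2
sigma = F/A = 1720 / 160.221
sigma = 10.74 MPa


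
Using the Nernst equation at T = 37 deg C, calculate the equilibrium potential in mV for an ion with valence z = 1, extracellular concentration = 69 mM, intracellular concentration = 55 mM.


E = (RT/(zF)) * ln(C_out/C_in)
T = 37 + 273.15 = 310.15 K
E = (8.314 * 310.15 / (1 * 96485)) * ln(69/55)
E = 6.061 mV


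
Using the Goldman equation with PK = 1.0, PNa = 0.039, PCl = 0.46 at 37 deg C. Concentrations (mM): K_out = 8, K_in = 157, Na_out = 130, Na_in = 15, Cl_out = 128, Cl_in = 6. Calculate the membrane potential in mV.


Vm = (RT/F)*ln((PK*Ko + PNa*Nao + PCl*Cli)/(PK*Ki + PNa*Nai + PCl*Clo))
Numer = 15.83, Denom = 216.465
Vm = -69.9 mV


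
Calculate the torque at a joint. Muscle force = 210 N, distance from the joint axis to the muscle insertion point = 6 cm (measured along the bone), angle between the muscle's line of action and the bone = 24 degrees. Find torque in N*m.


Torque = F * d * sin(theta)   (moment arm = d*sin(theta))
d = 6 cm = 0.06 m
Torque = 210 * 0.06 * sin(24)
Torque = 5.125 N*m


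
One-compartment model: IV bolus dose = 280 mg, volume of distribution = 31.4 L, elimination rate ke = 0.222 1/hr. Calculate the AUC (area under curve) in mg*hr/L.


C0 = Dose/Vd = 280/31.4 = 8.9172 mg/L
AUC = C0/ke = 8.9172/0.222
AUC = 40.17 mg*hr/L


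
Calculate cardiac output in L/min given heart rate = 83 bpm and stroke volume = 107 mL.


CO = HR * SV
CO = 83 * 107 / 1000
CO = 8.881 L/min


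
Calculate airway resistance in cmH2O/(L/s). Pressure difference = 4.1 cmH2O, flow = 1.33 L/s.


R = dP / flow
R = 4.1 / 1.33
R = 3.083 cmH2O/(L/s)


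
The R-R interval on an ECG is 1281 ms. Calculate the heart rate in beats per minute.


HR = 60 / RR_interval(s)
RR = 1281 ms = 1.281 s
HR = 60 / 1.281 = 46.84 bpm


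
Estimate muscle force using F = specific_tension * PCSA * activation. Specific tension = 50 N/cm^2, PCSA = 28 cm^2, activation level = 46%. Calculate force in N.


F = sigma * PCSA * activation
F = 50 * 28 * 0.46
F = 644 N


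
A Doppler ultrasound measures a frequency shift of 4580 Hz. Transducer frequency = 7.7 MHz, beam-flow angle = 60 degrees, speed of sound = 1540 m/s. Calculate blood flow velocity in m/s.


v = fd * c / (2 * f0 * cos(theta))
v = 4580 * 1540 / (2 * 7.7000e+06 * cos(60))
v = 0.916 m/s


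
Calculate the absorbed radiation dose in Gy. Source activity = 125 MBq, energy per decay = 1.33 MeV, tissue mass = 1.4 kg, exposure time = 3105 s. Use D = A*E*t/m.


A = 125 MBq = 1.2500e+08 Bq
E = 1.33 MeV = 2.13066e-13 J
D = A*E*t/m = 1.2500e+08*2.13066e-13*3105/1.4
D = 0.05907 Gy


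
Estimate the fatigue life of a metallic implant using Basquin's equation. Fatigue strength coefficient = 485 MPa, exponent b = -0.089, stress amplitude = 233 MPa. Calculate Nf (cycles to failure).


sigma_a = sigma_f' * (2Nf)^b
2Nf = (sigma_a/sigma_f')^(1/b)
2Nf = (233/485)^(1/-0.089)
2Nf = 3778.929
Nf = 1889


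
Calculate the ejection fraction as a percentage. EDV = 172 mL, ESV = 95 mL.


SV = EDV - ESV = 172 - 95 = 77 mL
EF = SV/EDV * 100 = 77/172 * 100
EF = 44.77%


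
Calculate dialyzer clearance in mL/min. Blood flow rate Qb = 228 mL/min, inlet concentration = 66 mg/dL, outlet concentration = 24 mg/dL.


K = Qb * (Cb_in - Cb_out) / Cb_in
K = 228 * (66 - 24) / 66
K = 145.1 mL/min


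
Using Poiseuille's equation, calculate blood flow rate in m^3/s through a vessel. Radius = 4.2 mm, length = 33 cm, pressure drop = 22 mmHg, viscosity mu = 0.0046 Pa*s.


Q = pi*r^4*dP / (8*mu*L)
r = 0.0042 m, L = 0.33 m
dP = 22 mmHg = 2933.084 Pa
Q = 2.3611e-04 m^3/s


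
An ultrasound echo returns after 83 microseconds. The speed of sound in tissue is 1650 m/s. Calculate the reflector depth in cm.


depth = c * t / 2
t = 83 us = 8.3000e-05 s
depth = 1650 * 8.3000e-05 / 2
depth = 0.068475 m = 6.8475 cm


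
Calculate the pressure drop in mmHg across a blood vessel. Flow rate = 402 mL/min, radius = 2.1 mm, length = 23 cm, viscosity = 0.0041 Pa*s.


dP = 8*mu*L*Q / (pi*r^4)
Q = 402 mL/min = 6.7e-06 m^3/s
dP = 827.274 Pa = 827.274 / 133.322 mmHg = 6.205 mmHg


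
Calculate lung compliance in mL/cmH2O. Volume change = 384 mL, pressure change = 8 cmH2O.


C = dV / dP
C = 384 / 8
C = 48 mL/cmH2O


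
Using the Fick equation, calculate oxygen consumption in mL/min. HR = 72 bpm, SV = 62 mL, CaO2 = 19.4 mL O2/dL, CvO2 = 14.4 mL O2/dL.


CO = HR*SV = 72*62/1000 = 4.464 L/min
a-v O2 diff = 19.4 - 14.4 = 5 mL/dL
VO2 = CO * (CaO2-CvO2) * 10 dL/L
VO2 = 4.464 * 5 * 10
VO2 = 223.2 mL/min


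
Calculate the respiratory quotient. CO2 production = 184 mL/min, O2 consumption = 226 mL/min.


RQ = VCO2 / VO2
RQ = 184 / 226
RQ = 0.8142


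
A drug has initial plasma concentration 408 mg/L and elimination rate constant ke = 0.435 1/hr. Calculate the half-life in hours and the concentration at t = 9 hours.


t_half = ln(2) / ke = 0.693147 / 0.435 = 1.593 hr
C(t) = C0 * exp(-ke*t) = 408 * exp(-0.435*9)
C(9) = 8.136 mg/L


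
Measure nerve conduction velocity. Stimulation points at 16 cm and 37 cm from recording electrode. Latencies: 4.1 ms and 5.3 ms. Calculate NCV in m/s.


Distance = (37 - 16) / 100 = 0.21 m
dt = (5.3 - 4.1) / 1000 = 0.0012 s
NCV = dist / dt = 175 m/s


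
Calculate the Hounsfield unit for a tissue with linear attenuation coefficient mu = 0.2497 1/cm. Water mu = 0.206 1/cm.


HU = ((mu_tissue - mu_water) / mu_water) * 1000
HU = ((0.2497 - 0.206) / 0.206) * 1000
HU = 212.1


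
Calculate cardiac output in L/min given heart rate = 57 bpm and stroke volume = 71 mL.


CO = HR * SV
CO = 57 * 71 / 1000
CO = 4.047 L/min


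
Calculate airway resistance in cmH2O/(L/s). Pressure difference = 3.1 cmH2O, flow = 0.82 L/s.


R = dP / flow
R = 3.1 / 0.82
R = 3.78 cmH2O/(L/s)


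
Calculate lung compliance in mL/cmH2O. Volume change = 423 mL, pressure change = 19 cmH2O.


C = dV / dP
C = 423 / 19
C = 22.26 mL/cmH2O


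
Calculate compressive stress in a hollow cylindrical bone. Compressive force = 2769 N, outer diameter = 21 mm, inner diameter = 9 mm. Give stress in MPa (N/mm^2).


A = pi*(r_o^2 - r_i^2)
r_o = 10.5 mm, r_i = 4.5 mm
A = 282.743 mm^2
sigma = F/A = 2769 / 282.743
sigma = 9.793 MPa


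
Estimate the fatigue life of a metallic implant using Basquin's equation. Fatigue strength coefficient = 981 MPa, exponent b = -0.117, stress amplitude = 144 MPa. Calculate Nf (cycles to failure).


sigma_a = sigma_f' * (2Nf)^b
2Nf = (sigma_a/sigma_f')^(1/b)
2Nf = (144/981)^(1/-0.117)
2Nf = 13251893
Nf = 6.6259e+06


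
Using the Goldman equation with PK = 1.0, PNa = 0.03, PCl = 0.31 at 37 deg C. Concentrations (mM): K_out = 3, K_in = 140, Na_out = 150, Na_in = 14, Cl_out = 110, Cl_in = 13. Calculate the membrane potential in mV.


Vm = (RT/F)*ln((PK*Ko + PNa*Nao + PCl*Cli)/(PK*Ki + PNa*Nai + PCl*Clo))
Numer = 11.53, Denom = 174.52
Vm = -72.61 mV


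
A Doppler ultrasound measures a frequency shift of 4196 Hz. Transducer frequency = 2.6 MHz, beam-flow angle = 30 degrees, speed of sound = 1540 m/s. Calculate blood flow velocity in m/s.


v = fd * c / (2 * f0 * cos(theta))
v = 4196 * 1540 / (2 * 2.6000e+06 * cos(30))
v = 1.435 m/s


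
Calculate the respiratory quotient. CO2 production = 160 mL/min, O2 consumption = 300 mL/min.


RQ = VCO2 / VO2
RQ = 160 / 300
RQ = 0.5333


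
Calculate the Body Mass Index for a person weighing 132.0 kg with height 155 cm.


BMI = weight / height^2
height = 155 cm = 1.55 m
BMI = 132.0 / 1.55^2
BMI = 54.94 kg/m^2


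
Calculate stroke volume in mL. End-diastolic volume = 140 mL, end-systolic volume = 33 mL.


SV = EDV - ESV
SV = 140 - 33
SV = 107 mL


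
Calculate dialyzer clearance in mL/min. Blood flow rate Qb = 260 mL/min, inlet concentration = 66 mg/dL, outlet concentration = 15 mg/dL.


K = Qb * (Cb_in - Cb_out) / Cb_in
K = 260 * (66 - 15) / 66
K = 200.9 mL/min


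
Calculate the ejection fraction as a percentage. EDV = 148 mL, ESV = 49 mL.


SV = EDV - ESV = 148 - 49 = 99 mL
EF = SV/EDV * 100 = 99/148 * 100
EF = 66.89%


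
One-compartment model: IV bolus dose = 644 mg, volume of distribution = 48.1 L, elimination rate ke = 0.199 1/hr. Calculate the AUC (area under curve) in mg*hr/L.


C0 = Dose/Vd = 644/48.1 = 13.3888 mg/L
AUC = C0/ke = 13.3888/0.199
AUC = 67.28 mg*hr/L


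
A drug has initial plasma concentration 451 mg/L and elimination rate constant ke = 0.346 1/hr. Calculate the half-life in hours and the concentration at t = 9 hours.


t_half = ln(2) / ke = 0.693147 / 0.346 = 2.003 hr
C(t) = C0 * exp(-ke*t) = 451 * exp(-0.346*9)
C(9) = 20.03 mg/L


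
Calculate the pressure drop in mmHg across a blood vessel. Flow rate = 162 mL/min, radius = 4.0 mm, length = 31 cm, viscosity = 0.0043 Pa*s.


dP = 8*mu*L*Q / (pi*r^4)
Q = 162 mL/min = 2.7e-06 m^3/s
dP = 35.8009 Pa = 35.8009 / 133.322 mmHg = 0.2685 mmHg


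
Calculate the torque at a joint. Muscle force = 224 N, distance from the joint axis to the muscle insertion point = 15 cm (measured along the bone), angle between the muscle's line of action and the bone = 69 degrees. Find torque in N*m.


Torque = F * d * sin(theta)   (moment arm = d*sin(theta))
d = 15 cm = 0.15 m
Torque = 224 * 0.15 * sin(69)
Torque = 31.37 N*m


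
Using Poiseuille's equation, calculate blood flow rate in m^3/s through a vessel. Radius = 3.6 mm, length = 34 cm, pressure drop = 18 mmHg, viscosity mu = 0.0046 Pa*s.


Q = pi*r^4*dP / (8*mu*L)
r = 0.0036 m, L = 0.34 m
dP = 18 mmHg = 2399.796 Pa
Q = 1.0121e-04 m^3/s


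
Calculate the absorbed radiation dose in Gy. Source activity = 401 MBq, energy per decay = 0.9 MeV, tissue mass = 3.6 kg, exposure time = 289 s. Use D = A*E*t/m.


A = 401 MBq = 4.0100e+08 Bq
E = 0.9 MeV = 1.4418e-13 J
D = A*E*t/m = 4.0100e+08*1.4418e-13*289/3.6
D = 0.004641 Gy


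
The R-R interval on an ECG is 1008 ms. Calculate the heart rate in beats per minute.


HR = 60 / RR_interval(s)
RR = 1008 ms = 1.008 s
HR = 60 / 1.008 = 59.52 bpm


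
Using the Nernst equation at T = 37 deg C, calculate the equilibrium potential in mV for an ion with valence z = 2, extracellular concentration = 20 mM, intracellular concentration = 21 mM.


E = (RT/(zF)) * ln(C_out/C_in)
T = 37 + 273.15 = 310.15 K
E = (8.314 * 310.15 / (2 * 96485)) * ln(20/21)
E = -0.652 mV


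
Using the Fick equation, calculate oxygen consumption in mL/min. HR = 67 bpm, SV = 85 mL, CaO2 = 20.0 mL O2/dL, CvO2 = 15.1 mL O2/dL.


CO = HR*SV = 67*85/1000 = 5.695 L/min
a-v O2 diff = 20.0 - 15.1 = 4.9 mL/dL
VO2 = CO * (CaO2-CvO2) * 10 dL/L
VO2 = 5.695 * 4.9 * 10
VO2 = 279.1 mL/min


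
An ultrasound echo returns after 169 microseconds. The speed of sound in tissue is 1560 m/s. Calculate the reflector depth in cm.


depth = c * t / 2
t = 169 us = 1.6900e-04 s
depth = 1560 * 1.6900e-04 / 2
depth = 0.13182 m = 13.182 cm


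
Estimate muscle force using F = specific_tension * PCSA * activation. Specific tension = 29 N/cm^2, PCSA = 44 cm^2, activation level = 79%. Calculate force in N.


F = sigma * PCSA * activation
F = 29 * 44 * 0.79
F = 1008 N


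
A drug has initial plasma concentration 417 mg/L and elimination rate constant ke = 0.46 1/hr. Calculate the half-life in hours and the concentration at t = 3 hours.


t_half = ln(2) / ke = 0.693147 / 0.46 = 1.507 hr
C(t) = C0 * exp(-ke*t) = 417 * exp(-0.46*3)
C(3) = 104.9 mg/L


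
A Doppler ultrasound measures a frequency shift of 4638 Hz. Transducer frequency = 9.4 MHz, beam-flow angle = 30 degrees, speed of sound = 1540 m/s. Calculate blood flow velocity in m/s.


v = fd * c / (2 * f0 * cos(theta))
v = 4638 * 1540 / (2 * 9.4000e+06 * cos(30))
v = 0.4387 m/s


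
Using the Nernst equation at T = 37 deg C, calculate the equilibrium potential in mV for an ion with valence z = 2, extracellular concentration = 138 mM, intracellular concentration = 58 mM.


E = (RT/(zF)) * ln(C_out/C_in)
T = 37 + 273.15 = 310.15 K
E = (8.314 * 310.15 / (2 * 96485)) * ln(138/58)
E = 11.58 mV


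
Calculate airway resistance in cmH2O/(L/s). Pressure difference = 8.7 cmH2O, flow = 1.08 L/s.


R = dP / flow
R = 8.7 / 1.08
R = 8.056 cmH2O/(L/s)


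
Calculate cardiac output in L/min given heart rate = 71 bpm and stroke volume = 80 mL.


CO = HR * SV
CO = 71 * 80 / 1000
CO = 5.68 L/min


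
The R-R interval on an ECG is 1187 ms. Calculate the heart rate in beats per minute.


HR = 60 / RR_interval(s)
RR = 1187 ms = 1.187 s
HR = 60 / 1.187 = 50.55 bpm


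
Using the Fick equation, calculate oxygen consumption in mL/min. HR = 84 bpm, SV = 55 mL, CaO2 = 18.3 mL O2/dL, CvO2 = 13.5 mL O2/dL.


CO = HR*SV = 84*55/1000 = 4.62 L/min
a-v O2 diff = 18.3 - 13.5 = 4.8 mL/dL
VO2 = CO * (CaO2-CvO2) * 10 dL/L
VO2 = 4.62 * 4.8 * 10
VO2 = 221.8 mL/min


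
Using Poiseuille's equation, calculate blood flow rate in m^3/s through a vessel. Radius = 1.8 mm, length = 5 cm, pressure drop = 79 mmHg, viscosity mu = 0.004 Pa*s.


Q = pi*r^4*dP / (8*mu*L)
r = 0.0018 m, L = 0.05 m
dP = 79 mmHg = 10532.438 Pa
Q = 2.1709e-04 m^3/s


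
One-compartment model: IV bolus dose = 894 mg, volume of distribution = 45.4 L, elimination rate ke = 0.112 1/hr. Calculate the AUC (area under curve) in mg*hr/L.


C0 = Dose/Vd = 894/45.4 = 19.6916 mg/L
AUC = C0/ke = 19.6916/0.112
AUC = 175.8 mg*hr/L


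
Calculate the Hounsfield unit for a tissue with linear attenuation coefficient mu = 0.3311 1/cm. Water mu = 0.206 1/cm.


HU = ((mu_tissue - mu_water) / mu_water) * 1000
HU = ((0.3311 - 0.206) / 0.206) * 1000
HU = 607.3


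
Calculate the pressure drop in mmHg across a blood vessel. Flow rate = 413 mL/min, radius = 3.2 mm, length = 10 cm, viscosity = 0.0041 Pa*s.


dP = 8*mu*L*Q / (pi*r^4)
Q = 413 mL/min = 6.88333e-06 m^3/s
dP = 68.5366 Pa = 68.5366 / 133.322 mmHg = 0.5141 mmHg


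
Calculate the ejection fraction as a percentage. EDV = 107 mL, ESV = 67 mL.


SV = EDV - ESV = 107 - 67 = 40 mL
EF = SV/EDV * 100 = 40/107 * 100
EF = 37.38%


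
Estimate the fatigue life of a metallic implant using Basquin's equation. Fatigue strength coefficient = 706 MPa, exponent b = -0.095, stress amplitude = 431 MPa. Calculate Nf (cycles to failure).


sigma_a = sigma_f' * (2Nf)^b
2Nf = (sigma_a/sigma_f')^(1/b)
2Nf = (431/706)^(1/-0.095)
2Nf = 180.33425
Nf = 90.17


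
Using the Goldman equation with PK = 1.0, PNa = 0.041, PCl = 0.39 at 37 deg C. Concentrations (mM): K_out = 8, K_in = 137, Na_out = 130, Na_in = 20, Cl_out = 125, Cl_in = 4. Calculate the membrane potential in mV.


Vm = (RT/F)*ln((PK*Ko + PNa*Nao + PCl*Cli)/(PK*Ki + PNa*Nai + PCl*Clo))
Numer = 14.89, Denom = 186.57
Vm = -67.56 mV


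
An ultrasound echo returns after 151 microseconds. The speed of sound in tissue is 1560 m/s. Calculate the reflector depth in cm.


depth = c * t / 2
t = 151 us = 1.5100e-04 s
depth = 1560 * 1.5100e-04 / 2
depth = 0.11778 m = 11.778 cm
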